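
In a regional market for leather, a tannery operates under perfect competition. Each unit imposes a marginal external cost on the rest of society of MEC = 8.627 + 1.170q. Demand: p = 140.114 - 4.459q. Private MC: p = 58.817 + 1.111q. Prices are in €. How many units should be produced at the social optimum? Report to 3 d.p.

Social marginal cost = private MC + MEC = 67.444 + 2.281q.
Set SMC = demand: 67.444 + 2.281q = 140.114 - 4.459q → q* = 10.7819.

q* = 10.782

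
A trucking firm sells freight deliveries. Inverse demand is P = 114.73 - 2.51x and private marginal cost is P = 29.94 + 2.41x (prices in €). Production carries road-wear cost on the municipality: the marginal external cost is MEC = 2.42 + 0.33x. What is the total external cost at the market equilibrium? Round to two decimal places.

€90.71

Market equilibrium (private): 29.94 + 2.41x = 114.73 - 2.51x → x_m = 17.2337.
Total external cost = ∫₀^{x_m} (2.42 + 0.33x) dx = 2.42×17.2337 + ½×0.33×17.2337² = 90.7106.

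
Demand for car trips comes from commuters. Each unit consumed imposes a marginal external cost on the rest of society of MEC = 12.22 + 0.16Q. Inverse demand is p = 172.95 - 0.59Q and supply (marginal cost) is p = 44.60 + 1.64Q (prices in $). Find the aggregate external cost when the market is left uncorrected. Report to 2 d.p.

$968.35

Market equilibrium (private): 44.60 + 1.64Q = 172.95 - 0.59Q → Q_m = 57.5561.
Total external cost = ∫₀^{Q_m} (12.22 + 0.16Q) dQ = 12.22×57.5561 + ½×0.16×57.5561² = 968.3519.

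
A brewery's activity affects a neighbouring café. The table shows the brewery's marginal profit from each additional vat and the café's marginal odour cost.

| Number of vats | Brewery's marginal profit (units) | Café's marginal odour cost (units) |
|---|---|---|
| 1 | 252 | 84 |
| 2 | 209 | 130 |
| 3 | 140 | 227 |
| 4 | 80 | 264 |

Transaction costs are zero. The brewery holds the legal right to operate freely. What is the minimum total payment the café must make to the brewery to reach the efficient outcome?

Left alone the brewery would choose level 4 (marginal profit stays positive).
Efficient level: k* = 2 (marginal profit ≥ marginal odour cost through 2).
The café must at least cover the brewery's forgone profit from cutting 4→2: 140 + 80 = 220.

220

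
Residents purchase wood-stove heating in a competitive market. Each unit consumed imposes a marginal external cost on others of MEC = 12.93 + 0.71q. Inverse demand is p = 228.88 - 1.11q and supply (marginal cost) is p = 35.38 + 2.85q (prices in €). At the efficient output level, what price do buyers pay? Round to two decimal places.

P = €185.96

Social marginal benefit = demand − MEC = 215.95 - 1.82q.
Set SMB = MC: 215.95 - 1.82q = 35.38 + 2.85q → q* = 38.6660.
Consumer price on the demand curve at q*: 228.88 − 1.11×38.6660 = 185.9607.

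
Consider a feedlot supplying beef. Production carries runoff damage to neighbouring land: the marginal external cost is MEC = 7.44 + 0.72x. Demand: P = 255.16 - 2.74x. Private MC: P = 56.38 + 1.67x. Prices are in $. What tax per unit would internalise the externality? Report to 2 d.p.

tax = $34.29 per unit

Social marginal cost = private MC + MEC = 63.82 + 2.39x.
Set SMC = demand: 63.82 + 2.39x = 255.16 - 2.74x → x* = 37.2982.
The Pigouvian tax equals MEC at x*: 7.44 + 0.72×37.2982 = 34.2947.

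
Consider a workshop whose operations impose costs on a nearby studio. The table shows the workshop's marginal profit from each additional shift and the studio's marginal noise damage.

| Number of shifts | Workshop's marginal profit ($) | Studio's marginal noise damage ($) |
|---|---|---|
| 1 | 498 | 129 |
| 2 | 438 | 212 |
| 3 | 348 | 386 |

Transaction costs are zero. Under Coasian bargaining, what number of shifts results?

Bargaining reaches the level where marginal profit last exceeds marginal noise damage.
That holds through level 2 (438 ≥ 212) but not at 3 (348 < 386).

2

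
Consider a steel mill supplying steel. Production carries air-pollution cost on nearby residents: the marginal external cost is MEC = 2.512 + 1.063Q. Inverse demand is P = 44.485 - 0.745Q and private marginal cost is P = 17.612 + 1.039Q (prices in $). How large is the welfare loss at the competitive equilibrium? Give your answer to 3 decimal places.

Market equilibrium (private): 17.612 + 1.039Q = 44.485 - 0.745Q → Q_m = 15.0633.
Social marginal cost = private MC + MEC = 20.124 + 2.102Q.
Set SMC = demand: 20.124 + 2.102Q = 44.485 - 0.745Q → Q* = 8.5567.
The welfare-loss triangle has base |Q_m − Q*| and height MEC(Q_m) (the vertical gap between SMC and demand is zero at Q* and MEC at Q_m).
DWL = ½ × 6.5066 × 18.5243 = 60.2651.

DWL = $60.265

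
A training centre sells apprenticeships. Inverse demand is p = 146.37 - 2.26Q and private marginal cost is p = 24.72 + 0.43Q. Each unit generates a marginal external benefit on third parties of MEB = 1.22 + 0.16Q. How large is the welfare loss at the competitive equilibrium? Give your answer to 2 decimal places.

DWL = 14.13

Market equilibrium (private): 24.72 + 0.43Q = 146.37 - 2.26Q → Q_m = 45.2230.
Social marginal cost = private MC − MEB = 23.50 + 0.27Q.
Set SMC = demand: 23.50 + 0.27Q = 146.37 - 2.26Q → Q* = 48.5652.
Height of the DWL triangle at Q_m is demand(Q_m) − SMC(Q_m) = MEB(Q_m) = 8.4557.
DWL = ½ × 3.3422 × 8.4557 = 14.1303.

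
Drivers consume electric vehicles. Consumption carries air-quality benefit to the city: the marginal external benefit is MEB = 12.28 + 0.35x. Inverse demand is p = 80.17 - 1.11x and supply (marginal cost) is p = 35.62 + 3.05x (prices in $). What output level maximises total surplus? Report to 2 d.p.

Social marginal benefit = demand + MEB = 92.45 - 0.76x.
Set SMB = MC: 92.45 - 0.76x = 35.62 + 3.05x → x* = 14.9160.

x* = 14.92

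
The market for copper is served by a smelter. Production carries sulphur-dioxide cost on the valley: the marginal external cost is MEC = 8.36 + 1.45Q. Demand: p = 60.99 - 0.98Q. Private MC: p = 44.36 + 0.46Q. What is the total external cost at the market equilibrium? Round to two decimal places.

Market equilibrium (private): 44.36 + 0.46Q = 60.99 - 0.98Q → Q_m = 11.5486.
Total external cost = ∫₀^{Q_m} (8.36 + 1.45Q) dQ = 8.36×11.5486 + ½×1.45×11.5486² = 193.2397.

193.24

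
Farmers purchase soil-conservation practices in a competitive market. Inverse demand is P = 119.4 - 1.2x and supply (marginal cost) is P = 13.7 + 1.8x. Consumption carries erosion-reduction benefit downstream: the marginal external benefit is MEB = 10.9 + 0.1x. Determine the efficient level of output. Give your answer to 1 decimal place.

x* = 40.2

Social marginal benefit = demand + MEB = 130.3 - 1.1x.
Set SMB = MC: 130.3 - 1.1x = 13.7 + 1.8x → x* = 40.2069.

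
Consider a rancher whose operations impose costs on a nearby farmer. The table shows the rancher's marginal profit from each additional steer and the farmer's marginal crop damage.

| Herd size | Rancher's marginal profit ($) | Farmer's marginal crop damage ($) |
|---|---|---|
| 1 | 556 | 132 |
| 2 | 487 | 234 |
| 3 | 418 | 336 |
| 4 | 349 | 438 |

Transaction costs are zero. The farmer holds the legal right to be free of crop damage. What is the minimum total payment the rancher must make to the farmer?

Efficient level: marginal profit ≥ marginal crop damage through level 3, so k* = 3.
With the farmer holding the right, the rancher must at least compensate total damage at k*: 132 + 234 + 336 = 702.

$702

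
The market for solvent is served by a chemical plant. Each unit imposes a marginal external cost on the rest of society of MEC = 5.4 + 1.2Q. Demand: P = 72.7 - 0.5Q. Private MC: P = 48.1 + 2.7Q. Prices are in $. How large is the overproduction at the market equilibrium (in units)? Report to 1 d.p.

Market equilibrium (private): 48.1 + 2.7Q = 72.7 - 0.5Q → Q_m = 7.6875.
Social marginal cost = private MC + MEC = 53.5 + 3.9Q.
Set SMC = demand: 53.5 + 3.9Q = 72.7 - 0.5Q → Q* = 4.3636.
Gap = |7.6875 − 4.3636| = 3.3239.

3.3 units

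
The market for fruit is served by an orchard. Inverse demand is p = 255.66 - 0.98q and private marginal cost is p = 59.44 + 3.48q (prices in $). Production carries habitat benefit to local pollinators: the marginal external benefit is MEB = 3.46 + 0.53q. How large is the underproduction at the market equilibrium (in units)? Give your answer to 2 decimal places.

6.81 units

Market equilibrium (private): 59.44 + 3.48q = 255.66 - 0.98q → q_m = 43.9955.
Social marginal cost = private MC − MEB = 55.98 + 2.95q.
Set SMC = demand: 55.98 + 2.95q = 255.66 - 0.98q → q* = 50.8092.
Gap = |43.9955 − 50.8092| = 6.8137.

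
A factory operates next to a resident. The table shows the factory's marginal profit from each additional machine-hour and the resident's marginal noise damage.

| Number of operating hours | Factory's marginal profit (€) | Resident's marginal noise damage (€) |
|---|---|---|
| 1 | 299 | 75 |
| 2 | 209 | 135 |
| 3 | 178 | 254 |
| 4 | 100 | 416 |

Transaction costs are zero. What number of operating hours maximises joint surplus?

2

Bargaining reaches the level where marginal profit last exceeds marginal noise damage.
That holds through level 2 (209 ≥ 135) but not at 3 (178 < 254).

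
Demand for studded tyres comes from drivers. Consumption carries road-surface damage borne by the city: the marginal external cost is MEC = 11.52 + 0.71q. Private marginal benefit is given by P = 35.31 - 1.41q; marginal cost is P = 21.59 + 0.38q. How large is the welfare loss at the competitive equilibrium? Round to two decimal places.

Market equilibrium (private): 21.59 + 0.38q = 35.31 - 1.41q → q_m = 7.6648.
Social marginal benefit = demand − MEC = 23.79 - 2.12q.
Set SMB = MC: 23.79 - 2.12q = 21.59 + 0.38q → q* = 0.8800.
Height of the DWL triangle at q_m is MC(q_m) − SMB(q_m) = MEC(q_m) = 16.9620.
DWL = ½ × 6.7848 × 16.9620 = 57.5419.

DWL = 57.54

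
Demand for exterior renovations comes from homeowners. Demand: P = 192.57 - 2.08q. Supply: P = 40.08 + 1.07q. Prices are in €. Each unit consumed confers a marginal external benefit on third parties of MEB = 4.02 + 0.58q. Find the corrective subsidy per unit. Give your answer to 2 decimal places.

Social marginal benefit = demand + MEB = 196.59 - 1.50q.
Set SMB = MC: 196.59 - 1.50q = 40.08 + 1.07q → q* = 60.8988.
The Pigouvian subsidy equals MEB at q*: 4.02 + 0.58×60.8988 = 39.3413.

subsidy = €39.34 per unit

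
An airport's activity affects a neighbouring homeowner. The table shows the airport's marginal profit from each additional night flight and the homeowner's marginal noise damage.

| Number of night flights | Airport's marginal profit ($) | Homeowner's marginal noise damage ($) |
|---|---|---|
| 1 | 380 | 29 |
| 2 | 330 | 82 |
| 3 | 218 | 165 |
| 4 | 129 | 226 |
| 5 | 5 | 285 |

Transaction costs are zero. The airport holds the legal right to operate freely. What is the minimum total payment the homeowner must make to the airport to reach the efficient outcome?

$134

Left alone the airport would choose level 5 (marginal profit stays positive).
Efficient level: k* = 3 (marginal profit ≥ marginal noise damage through 3).
The homeowner must at least cover the airport's forgone profit from cutting 5→3: 129 + 5 = 134.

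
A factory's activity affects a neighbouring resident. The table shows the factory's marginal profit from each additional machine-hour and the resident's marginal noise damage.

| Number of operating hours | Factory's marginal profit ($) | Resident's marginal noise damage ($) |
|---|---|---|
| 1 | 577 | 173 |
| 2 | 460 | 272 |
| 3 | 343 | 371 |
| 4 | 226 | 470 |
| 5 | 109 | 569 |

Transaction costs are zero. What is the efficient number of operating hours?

Bargaining reaches the level where marginal profit last exceeds marginal noise damage.
That holds through level 2 (460 ≥ 272) but not at 3 (343 < 371).

2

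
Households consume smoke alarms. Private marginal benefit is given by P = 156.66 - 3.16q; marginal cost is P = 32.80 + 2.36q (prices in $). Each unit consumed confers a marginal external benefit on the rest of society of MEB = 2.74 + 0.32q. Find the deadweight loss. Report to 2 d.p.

Market equilibrium (private): 32.80 + 2.36q = 156.66 - 3.16q → q_m = 22.4384.
Social marginal benefit = demand + MEB = 159.40 - 2.84q.
Set SMB = MC: 159.40 - 2.84q = 32.80 + 2.36q → q* = 24.3462.
The welfare-loss triangle has base |q_m − q*| and height MEB(q_m) (the vertical gap between SMB and MC is zero at q* and MEB at q_m).
DWL = ½ × 1.9078 × 9.9203 = 9.4630.

DWL = $9.46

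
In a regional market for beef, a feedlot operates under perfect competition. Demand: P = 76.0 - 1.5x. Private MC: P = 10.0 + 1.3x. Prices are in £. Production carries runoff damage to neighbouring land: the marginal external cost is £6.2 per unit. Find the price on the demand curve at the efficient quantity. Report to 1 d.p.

Social marginal cost = private MC + MEC = 16.2 + 1.3x.
Set SMC = demand: 16.2 + 1.3x = 76.0 - 1.5x → x* = 21.3571.
Consumer price on the demand curve at x*: 76.0 − 1.5×21.3571 = 43.9644.

P = £44.0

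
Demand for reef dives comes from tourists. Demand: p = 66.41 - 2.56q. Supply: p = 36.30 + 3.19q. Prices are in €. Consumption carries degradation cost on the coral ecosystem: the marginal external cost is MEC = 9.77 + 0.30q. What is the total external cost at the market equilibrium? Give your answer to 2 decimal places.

€55.27

Market equilibrium (private): 36.30 + 3.19q = 66.41 - 2.56q → q_m = 5.2365.
Total external cost = ∫₀^{q_m} (9.77 + 0.30q) dq = 9.77×5.2365 + ½×0.30×5.2365² = 55.2737.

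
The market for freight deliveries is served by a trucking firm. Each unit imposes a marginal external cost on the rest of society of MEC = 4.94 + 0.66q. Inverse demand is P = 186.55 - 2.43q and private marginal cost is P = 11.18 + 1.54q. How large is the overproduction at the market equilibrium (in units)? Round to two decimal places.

Market equilibrium (private): 11.18 + 1.54q = 186.55 - 2.43q → q_m = 44.1738.
Social marginal cost = private MC + MEC = 16.12 + 2.20q.
Set SMC = demand: 16.12 + 2.20q = 186.55 - 2.43q → q* = 36.8099.
Gap = |44.1738 − 36.8099| = 7.3639.

7.36 units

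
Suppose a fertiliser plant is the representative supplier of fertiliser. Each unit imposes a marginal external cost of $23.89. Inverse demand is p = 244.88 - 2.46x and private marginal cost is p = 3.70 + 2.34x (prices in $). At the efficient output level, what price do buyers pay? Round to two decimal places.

P = $133.52

Social marginal cost = private MC + MEC = 27.59 + 2.34x.
Set SMC = demand: 27.59 + 2.34x = 244.88 - 2.46x → x* = 45.2688.
Consumer price on the demand curve at x*: 244.88 − 2.46×45.2688 = 133.5188.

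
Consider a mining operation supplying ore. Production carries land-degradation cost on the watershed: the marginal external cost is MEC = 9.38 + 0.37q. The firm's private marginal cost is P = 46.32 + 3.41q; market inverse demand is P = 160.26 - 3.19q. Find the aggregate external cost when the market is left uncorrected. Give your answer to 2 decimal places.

217.07

Market equilibrium (private): 46.32 + 3.41q = 160.26 - 3.19q → q_m = 17.2636.
Total external cost = ∫₀^{q_m} (9.38 + 0.37q) dq = 9.38×17.2636 + ½×0.37×17.2636² = 217.0685.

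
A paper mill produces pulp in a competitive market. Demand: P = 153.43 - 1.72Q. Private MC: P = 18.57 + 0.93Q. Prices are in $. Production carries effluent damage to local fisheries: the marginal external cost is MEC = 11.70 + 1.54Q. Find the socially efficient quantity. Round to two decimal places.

Social marginal cost = private MC + MEC = 30.27 + 2.47Q.
Set SMC = demand: 30.27 + 2.47Q = 153.43 - 1.72Q → Q* = 29.3938.

Q* = 29.39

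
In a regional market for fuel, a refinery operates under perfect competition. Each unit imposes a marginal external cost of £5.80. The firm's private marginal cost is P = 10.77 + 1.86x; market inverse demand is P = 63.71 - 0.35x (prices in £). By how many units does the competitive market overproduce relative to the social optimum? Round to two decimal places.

Market equilibrium (private): 10.77 + 1.86x = 63.71 - 0.35x → x_m = 23.9548.
Social marginal cost = private MC + MEC = 16.57 + 1.86x.
Set SMC = demand: 16.57 + 1.86x = 63.71 - 0.35x → x* = 21.3303.
Gap = |23.9548 − 21.3303| = 2.6245.

2.62 units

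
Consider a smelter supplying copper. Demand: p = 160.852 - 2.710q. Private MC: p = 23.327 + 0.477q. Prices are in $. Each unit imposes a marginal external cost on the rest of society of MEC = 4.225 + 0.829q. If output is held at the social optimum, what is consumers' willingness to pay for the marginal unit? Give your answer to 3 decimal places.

Social marginal cost = private MC + MEC = 27.552 + 1.306q.
Set SMC = demand: 27.552 + 1.306q = 160.852 - 2.710q → q* = 33.1922.
Consumer price on the demand curve at q*: 160.852 − 2.710×33.1922 = 70.9011.

P = $70.901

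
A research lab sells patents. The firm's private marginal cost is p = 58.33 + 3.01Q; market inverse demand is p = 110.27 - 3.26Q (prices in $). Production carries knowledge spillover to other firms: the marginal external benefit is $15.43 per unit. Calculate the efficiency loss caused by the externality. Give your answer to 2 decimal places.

DWL = $18.99

Market equilibrium (private): 58.33 + 3.01Q = 110.27 - 3.26Q → Q_m = 8.2839.
Social marginal cost = private MC − MEB = 42.90 + 3.01Q.
Set SMC = demand: 42.90 + 3.01Q = 110.27 - 3.26Q → Q* = 10.7448.
The loss is the area between SMC and demand from Q* to Q_m; with linear curves that's a triangle of height MEB(Q_m).
DWL = ½ × 2.4609 × 15.4300 = 18.9858.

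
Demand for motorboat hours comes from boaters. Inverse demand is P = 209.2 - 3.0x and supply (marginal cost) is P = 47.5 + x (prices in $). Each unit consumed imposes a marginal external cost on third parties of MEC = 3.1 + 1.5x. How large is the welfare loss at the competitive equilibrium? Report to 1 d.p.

Market equilibrium (private): 47.5 + x = 209.2 - 3.0x → x_m = 40.4250.
Social marginal benefit = demand − MEC = 206.1 - 4.5x.
Set SMB = MC: 206.1 - 4.5x = 47.5 + x → x* = 28.8364.
The loss is the area between SMB and MC from x* to x_m; with linear curves that's a triangle of height MEC(x_m).
DWL = ½ × 11.5886 × 63.7375 = 369.3142.

DWL = $369.3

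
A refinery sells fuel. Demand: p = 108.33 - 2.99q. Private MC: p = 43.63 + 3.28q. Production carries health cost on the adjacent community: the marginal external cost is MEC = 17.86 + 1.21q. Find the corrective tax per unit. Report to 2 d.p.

Social marginal cost = private MC + MEC = 61.49 + 4.49q.
Set SMC = demand: 61.49 + 4.49q = 108.33 - 2.99q → q* = 6.2620.
The Pigouvian tax equals MEC at q*: 17.86 + 1.21×6.2620 = 25.4370.

tax = 25.44 per unit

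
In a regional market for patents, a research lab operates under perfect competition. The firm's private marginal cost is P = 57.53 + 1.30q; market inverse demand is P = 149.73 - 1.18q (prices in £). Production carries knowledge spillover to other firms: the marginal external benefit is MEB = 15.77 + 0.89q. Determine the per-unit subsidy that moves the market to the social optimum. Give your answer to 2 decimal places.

subsidy = £76.21 per unit

Social marginal cost = private MC − MEB = 41.76 + 0.41q.
Set SMC = demand: 41.76 + 0.41q = 149.73 - 1.18q → q* = 67.9057.
The Pigouvian subsidy equals MEB at q*: 15.77 + 0.89×67.9057 = 76.2061.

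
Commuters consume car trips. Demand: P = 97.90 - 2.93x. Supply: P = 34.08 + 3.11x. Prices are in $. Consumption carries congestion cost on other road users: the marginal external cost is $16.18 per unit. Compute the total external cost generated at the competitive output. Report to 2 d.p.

$170.96

Market equilibrium (private): 34.08 + 3.11x = 97.90 - 2.93x → x_m = 10.5662.
Total external cost = MEC × x_m = 16.18 × 10.5662 = 170.9611.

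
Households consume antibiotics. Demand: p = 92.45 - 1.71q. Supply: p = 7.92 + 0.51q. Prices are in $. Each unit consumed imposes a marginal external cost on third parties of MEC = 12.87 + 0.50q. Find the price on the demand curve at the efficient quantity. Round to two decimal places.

Social marginal benefit = demand − MEC = 79.58 - 2.21q.
Set SMB = MC: 79.58 - 2.21q = 7.92 + 0.51q → q* = 26.3456.
Consumer price on the demand curve at q*: 92.45 − 1.71×26.3456 = 47.3990.

P = $47.40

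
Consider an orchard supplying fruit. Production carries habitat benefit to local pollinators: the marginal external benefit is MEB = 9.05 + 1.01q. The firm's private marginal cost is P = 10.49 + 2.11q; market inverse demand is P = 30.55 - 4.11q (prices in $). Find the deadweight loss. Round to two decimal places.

Market equilibrium (private): 10.49 + 2.11q = 30.55 - 4.11q → q_m = 3.2251.
Social marginal cost = private MC − MEB = 1.44 + 1.10q.
Set SMC = demand: 1.44 + 1.10q = 30.55 - 4.11q → q* = 5.5873.
The loss is the area between SMC and demand from q* to q_m; with linear curves that's a triangle of height MEB(q_m).
DWL = ½ × 2.3622 × 12.3073 = 14.5362.

DWL = $14.54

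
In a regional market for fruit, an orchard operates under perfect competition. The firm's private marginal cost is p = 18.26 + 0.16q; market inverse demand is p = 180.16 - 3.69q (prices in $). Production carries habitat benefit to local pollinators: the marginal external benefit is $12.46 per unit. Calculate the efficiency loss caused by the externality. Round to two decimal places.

DWL = $20.16

Market equilibrium (private): 18.26 + 0.16q = 180.16 - 3.69q → q_m = 42.0519.
Social marginal cost = private MC − MEB = 5.80 + 0.16q.
Set SMC = demand: 5.80 + 0.16q = 180.16 - 3.69q → q* = 45.2883.
Height of the DWL triangle at q_m is demand(q_m) − SMC(q_m) = MEB(q_m) = 12.4600.
DWL = ½ × 3.2364 × 12.4600 = 20.1628.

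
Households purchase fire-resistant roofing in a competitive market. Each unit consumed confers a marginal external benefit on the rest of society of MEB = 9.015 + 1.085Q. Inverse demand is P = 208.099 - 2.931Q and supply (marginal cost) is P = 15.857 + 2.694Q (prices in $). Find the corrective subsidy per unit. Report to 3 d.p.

Social marginal benefit = demand + MEB = 217.114 - 1.846Q.
Set SMB = MC: 217.114 - 1.846Q = 15.857 + 2.694Q → Q* = 44.3297.
The Pigouvian subsidy equals MEB at Q*: 9.015 + 1.085×44.3297 = 57.1127.

subsidy = $57.113 per unit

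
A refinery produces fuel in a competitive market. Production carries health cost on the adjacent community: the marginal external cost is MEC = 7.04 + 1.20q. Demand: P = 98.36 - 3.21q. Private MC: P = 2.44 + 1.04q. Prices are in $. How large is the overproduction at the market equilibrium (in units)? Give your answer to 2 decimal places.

6.26 units

Market equilibrium (private): 2.44 + 1.04q = 98.36 - 3.21q → q_m = 22.5694.
Social marginal cost = private MC + MEC = 9.48 + 2.24q.
Set SMC = demand: 9.48 + 2.24q = 98.36 - 3.21q → q* = 16.3083.
Gap = |22.5694 − 16.3083| = 6.2611.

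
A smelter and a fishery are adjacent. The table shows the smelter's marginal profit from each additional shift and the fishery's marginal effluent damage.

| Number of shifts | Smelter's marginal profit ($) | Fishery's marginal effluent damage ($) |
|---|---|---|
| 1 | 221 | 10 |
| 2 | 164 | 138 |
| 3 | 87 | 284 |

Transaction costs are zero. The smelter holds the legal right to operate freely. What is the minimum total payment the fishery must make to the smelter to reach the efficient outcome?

$87

Left alone the smelter would choose level 3 (marginal profit stays positive).
Efficient level: k* = 2 (marginal profit ≥ marginal effluent damage through 2).
The fishery must at least cover the smelter's forgone profit from cutting 3→2: 87 = 87.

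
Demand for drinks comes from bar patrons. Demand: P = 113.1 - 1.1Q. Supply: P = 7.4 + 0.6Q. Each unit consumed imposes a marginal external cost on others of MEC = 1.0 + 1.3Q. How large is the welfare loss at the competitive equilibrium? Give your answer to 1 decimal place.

DWL = 1116.0

Market equilibrium (private): 7.4 + 0.6Q = 113.1 - 1.1Q → Q_m = 62.1765.
Social marginal benefit = demand − MEC = 112.1 - 2.4Q.
Set SMB = MC: 112.1 - 2.4Q = 7.4 + 0.6Q → Q* = 34.9000.
The welfare-loss triangle has base |Q_m − Q*| and height MEC(Q_m) (the vertical gap between SMB and MC is zero at Q* and MEC at Q_m).
DWL = ½ × 27.2765 × 81.8294 = 1116.0098.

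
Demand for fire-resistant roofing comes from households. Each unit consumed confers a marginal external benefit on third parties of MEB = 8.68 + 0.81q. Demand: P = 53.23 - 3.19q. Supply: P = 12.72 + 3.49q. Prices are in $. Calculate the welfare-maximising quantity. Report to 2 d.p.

q* = 8.38

Social marginal benefit = demand + MEB = 61.91 - 2.38q.
Set SMB = MC: 61.91 - 2.38q = 12.72 + 3.49q → q* = 8.3799.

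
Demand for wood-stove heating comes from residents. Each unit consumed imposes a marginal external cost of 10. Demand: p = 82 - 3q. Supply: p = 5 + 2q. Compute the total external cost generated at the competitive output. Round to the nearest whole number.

Market equilibrium (private): 5 + 2q = 82 - 3q → q_m = 15.4000.
Total external cost = MEC × q_m = 10 × 15.4000 = 154.0000.

154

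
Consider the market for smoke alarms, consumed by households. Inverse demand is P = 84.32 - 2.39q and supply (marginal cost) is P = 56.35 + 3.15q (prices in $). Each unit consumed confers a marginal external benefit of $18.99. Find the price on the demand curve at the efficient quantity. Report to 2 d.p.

P = $64.06

Social marginal benefit = demand + MEB = 103.31 - 2.39q.
Set SMB = MC: 103.31 - 2.39q = 56.35 + 3.15q → q* = 8.4765.
Consumer price on the demand curve at q*: 84.32 − 2.39×8.4765 = 64.0612.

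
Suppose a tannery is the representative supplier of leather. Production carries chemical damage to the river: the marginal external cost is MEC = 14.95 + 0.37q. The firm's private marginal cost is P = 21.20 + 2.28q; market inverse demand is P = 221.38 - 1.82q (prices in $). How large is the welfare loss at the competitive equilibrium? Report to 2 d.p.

DWL = $121.92

Market equilibrium (private): 21.20 + 2.28q = 221.38 - 1.82q → q_m = 48.8244.
Social marginal cost = private MC + MEC = 36.15 + 2.65q.
Set SMC = demand: 36.15 + 2.65q = 221.38 - 1.82q → q* = 41.4385.
The loss is the area between SMC and demand from q* to q_m; with linear curves that's a triangle of height MEC(q_m).
DWL = ½ × 7.3859 × 33.0150 = 121.9227.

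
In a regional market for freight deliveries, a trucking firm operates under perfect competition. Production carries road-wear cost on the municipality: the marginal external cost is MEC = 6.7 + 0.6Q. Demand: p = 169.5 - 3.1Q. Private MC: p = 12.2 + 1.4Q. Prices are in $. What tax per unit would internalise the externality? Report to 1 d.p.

Social marginal cost = private MC + MEC = 18.9 + 2.0Q.
Set SMC = demand: 18.9 + 2.0Q = 169.5 - 3.1Q → Q* = 29.5294.
The Pigouvian tax equals MEC at Q*: 6.7 + 0.6×29.5294 = 24.4176.

tax = $24.4 per unit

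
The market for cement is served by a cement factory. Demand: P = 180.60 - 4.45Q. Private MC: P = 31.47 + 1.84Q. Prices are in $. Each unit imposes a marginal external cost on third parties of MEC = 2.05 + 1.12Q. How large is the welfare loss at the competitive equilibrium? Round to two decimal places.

Market equilibrium (private): 31.47 + 1.84Q = 180.60 - 4.45Q → Q_m = 23.7091.
Social marginal cost = private MC + MEC = 33.52 + 2.96Q.
Set SMC = demand: 33.52 + 2.96Q = 180.60 - 4.45Q → Q* = 19.8489.
The welfare-loss triangle has base |Q_m − Q*| and height MEC(Q_m) (the vertical gap between SMC and demand is zero at Q* and MEC at Q_m).
DWL = ½ × 3.8602 × 28.6041 = 55.2088.

DWL = $55.21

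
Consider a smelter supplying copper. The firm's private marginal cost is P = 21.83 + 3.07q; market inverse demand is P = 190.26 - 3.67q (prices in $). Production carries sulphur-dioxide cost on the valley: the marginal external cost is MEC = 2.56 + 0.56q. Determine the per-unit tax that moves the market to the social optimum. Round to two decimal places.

Social marginal cost = private MC + MEC = 24.39 + 3.63q.
Set SMC = demand: 24.39 + 3.63q = 190.26 - 3.67q → q* = 22.7219.
The Pigouvian tax equals MEC at q*: 2.56 + 0.56×22.7219 = 15.2843.

tax = $15.28 per unit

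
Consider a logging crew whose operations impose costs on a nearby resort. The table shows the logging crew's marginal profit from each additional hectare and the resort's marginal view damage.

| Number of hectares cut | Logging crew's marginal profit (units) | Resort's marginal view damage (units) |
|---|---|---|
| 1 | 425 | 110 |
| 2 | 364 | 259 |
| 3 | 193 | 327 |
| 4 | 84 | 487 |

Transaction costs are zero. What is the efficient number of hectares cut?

2

Bargaining reaches the level where marginal profit last exceeds marginal view damage.
That holds through level 2 (364 ≥ 259) but not at 3 (193 < 327).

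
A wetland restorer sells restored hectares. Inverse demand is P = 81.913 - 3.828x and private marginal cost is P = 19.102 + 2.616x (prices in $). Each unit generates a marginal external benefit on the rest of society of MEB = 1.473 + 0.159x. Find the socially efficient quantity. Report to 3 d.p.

x* = 10.228

Social marginal cost = private MC − MEB = 17.629 + 2.457x.
Set SMC = demand: 17.629 + 2.457x = 81.913 - 3.828x → x* = 10.2282.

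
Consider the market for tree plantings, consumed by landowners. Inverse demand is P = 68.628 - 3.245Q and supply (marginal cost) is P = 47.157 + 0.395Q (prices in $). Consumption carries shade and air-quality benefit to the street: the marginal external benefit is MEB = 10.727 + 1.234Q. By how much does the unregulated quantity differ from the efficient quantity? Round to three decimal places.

7.484 units

Market equilibrium (private): 47.157 + 0.395Q = 68.628 - 3.245Q → Q_m = 5.8986.
Social marginal benefit = demand + MEB = 79.355 - 2.011Q.
Set SMB = MC: 79.355 - 2.011Q = 47.157 + 0.395Q → Q* = 13.3824.
Gap = |5.8986 − 13.3824| = 7.4838.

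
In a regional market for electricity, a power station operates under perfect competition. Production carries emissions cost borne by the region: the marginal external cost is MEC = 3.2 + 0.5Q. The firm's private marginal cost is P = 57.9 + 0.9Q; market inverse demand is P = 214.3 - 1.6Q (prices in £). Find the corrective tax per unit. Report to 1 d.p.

Social marginal cost = private MC + MEC = 61.1 + 1.4Q.
Set SMC = demand: 61.1 + 1.4Q = 214.3 - 1.6Q → Q* = 51.0667.
The Pigouvian tax equals MEC at Q*: 3.2 + 0.5×51.0667 = 28.7334.

tax = £28.7 per unit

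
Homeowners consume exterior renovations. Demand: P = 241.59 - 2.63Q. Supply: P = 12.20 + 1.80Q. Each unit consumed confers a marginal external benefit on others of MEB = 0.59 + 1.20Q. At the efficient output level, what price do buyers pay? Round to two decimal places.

P = 54.33

Social marginal benefit = demand + MEB = 242.18 - 1.43Q.
Set SMB = MC: 242.18 - 1.43Q = 12.20 + 1.80Q → Q* = 71.2012.
Consumer price on the demand curve at Q*: 241.59 − 2.63×71.2012 = 54.3308.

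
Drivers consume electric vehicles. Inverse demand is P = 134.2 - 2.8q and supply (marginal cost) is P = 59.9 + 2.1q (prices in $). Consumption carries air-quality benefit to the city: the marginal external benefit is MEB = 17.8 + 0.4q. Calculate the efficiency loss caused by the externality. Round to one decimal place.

Market equilibrium (private): 59.9 + 2.1q = 134.2 - 2.8q → q_m = 15.1633.
Social marginal benefit = demand + MEB = 152.0 - 2.4q.
Set SMB = MC: 152.0 - 2.4q = 59.9 + 2.1q → q* = 20.4667.
The welfare-loss triangle has base |q_m − q*| and height MEB(q_m) (the vertical gap between SMB and MC is zero at q* and MEB at q_m).
DWL = ½ × 5.3034 × 23.8653 = 63.2836.

DWL = $63.3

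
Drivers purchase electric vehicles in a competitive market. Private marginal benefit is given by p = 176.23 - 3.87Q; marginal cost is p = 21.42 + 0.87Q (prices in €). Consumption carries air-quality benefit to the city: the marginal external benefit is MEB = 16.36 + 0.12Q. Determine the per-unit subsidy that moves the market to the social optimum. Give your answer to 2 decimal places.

Social marginal benefit = demand + MEB = 192.59 - 3.75Q.
Set SMB = MC: 192.59 - 3.75Q = 21.42 + 0.87Q → Q* = 37.0498.
The Pigouvian subsidy equals MEB at Q*: 16.36 + 0.12×37.0498 = 20.8060.

subsidy = €20.81 per unit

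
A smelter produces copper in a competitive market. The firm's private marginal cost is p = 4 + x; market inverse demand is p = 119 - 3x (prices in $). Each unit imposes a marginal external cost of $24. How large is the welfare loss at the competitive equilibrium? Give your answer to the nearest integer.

Market equilibrium (private): 4 + x = 119 - 3x → x_m = 28.7500.
Social marginal cost = private MC + MEC = 28 + x.
Set SMC = demand: 28 + x = 119 - 3x → x* = 22.7500.
Height of the DWL triangle at x_m is SMC(x_m) − demand(x_m) = MEC(x_m) = 24.0000.
DWL = ½ × 6.0000 × 24.0000 = 72.0000.

DWL = $72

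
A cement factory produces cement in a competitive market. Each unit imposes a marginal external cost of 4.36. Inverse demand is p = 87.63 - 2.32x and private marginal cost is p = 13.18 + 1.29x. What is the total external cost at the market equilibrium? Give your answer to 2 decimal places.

Market equilibrium (private): 13.18 + 1.29x = 87.63 - 2.32x → x_m = 20.6233.
Total external cost = MEC × x_m = 4.36 × 20.6233 = 89.9176.

89.92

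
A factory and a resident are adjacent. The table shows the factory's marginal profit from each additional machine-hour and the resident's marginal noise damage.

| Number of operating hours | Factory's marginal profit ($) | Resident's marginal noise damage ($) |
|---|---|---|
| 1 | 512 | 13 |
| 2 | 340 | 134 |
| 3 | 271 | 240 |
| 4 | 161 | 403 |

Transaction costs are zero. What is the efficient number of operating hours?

Bargaining reaches the level where marginal profit last exceeds marginal noise damage.
That holds through level 3 (271 ≥ 240) but not at 4 (161 < 403).

3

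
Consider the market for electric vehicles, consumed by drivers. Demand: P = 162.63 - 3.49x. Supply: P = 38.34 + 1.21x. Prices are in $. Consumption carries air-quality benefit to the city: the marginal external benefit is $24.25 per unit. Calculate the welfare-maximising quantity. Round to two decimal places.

x* = 31.60

Social marginal benefit = demand + MEB = 186.88 - 3.49x.
Set SMB = MC: 186.88 - 3.49x = 38.34 + 1.21x → x* = 31.6043.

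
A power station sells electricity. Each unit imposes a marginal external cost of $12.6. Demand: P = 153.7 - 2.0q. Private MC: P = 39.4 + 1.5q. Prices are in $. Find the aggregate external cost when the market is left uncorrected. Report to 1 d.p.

Market equilibrium (private): 39.4 + 1.5q = 153.7 - 2.0q → q_m = 32.6571.
Total external cost = MEC × q_m = 12.6 × 32.6571 = 411.4795.

$411.5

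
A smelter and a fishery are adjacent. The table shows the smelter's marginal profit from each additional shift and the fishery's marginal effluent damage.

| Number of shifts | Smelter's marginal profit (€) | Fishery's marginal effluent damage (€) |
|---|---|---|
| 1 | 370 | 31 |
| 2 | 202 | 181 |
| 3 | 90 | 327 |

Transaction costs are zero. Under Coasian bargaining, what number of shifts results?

2

Bargaining reaches the level where marginal profit last exceeds marginal effluent damage.
That holds through level 2 (202 ≥ 181) but not at 3 (90 < 327).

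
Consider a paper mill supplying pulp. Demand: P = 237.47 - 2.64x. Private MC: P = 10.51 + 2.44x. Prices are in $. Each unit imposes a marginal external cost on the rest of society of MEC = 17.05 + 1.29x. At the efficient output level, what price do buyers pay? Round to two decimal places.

Social marginal cost = private MC + MEC = 27.56 + 3.73x.
Set SMC = demand: 27.56 + 3.73x = 237.47 - 2.64x → x* = 32.9529.
Consumer price on the demand curve at x*: 237.47 − 2.64×32.9529 = 150.4743.

P = $150.47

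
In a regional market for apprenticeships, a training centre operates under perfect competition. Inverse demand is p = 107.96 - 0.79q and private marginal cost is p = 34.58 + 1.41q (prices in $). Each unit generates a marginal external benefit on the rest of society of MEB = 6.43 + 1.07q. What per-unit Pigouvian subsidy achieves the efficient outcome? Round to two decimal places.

subsidy = $82.00 per unit

Social marginal cost = private MC − MEB = 28.15 + 0.34q.
Set SMC = demand: 28.15 + 0.34q = 107.96 - 0.79q → q* = 70.6283.
The Pigouvian subsidy equals MEB at q*: 6.43 + 1.07×70.6283 = 82.0023.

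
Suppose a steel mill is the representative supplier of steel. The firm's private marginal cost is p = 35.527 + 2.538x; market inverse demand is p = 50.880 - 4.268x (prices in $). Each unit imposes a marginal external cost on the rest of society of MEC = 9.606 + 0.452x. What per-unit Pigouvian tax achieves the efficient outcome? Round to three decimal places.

tax = $9.964 per unit

Social marginal cost = private MC + MEC = 45.133 + 2.990x.
Set SMC = demand: 45.133 + 2.990x = 50.880 - 4.268x → x* = 0.7918.
The Pigouvian tax equals MEC at x*: 9.606 + 0.452×0.7918 = 9.9639.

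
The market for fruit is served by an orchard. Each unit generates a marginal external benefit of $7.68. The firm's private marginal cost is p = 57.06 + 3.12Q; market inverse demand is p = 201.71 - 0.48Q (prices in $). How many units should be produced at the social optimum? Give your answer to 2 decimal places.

Social marginal cost = private MC − MEB = 49.38 + 3.12Q.
Set SMC = demand: 49.38 + 3.12Q = 201.71 - 0.48Q → Q* = 42.3139.

Q* = 42.31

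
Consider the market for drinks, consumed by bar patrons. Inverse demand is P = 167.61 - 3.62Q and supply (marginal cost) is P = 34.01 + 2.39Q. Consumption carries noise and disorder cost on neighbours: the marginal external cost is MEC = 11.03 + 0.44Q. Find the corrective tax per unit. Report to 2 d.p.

Social marginal benefit = demand − MEC = 156.58 - 4.06Q.
Set SMB = MC: 156.58 - 4.06Q = 34.01 + 2.39Q → Q* = 19.0031.
The Pigouvian tax equals MEC at Q*: 11.03 + 0.44×19.0031 = 19.3914.

tax = 19.39 per unit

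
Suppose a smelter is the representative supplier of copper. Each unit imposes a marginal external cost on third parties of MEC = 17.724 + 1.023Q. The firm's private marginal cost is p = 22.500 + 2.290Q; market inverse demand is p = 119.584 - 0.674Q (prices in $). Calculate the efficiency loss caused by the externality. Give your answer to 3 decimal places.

Market equilibrium (private): 22.500 + 2.290Q = 119.584 - 0.674Q → Q_m = 32.7544.
Social marginal cost = private MC + MEC = 40.224 + 3.313Q.
Set SMC = demand: 40.224 + 3.313Q = 119.584 - 0.674Q → Q* = 19.9047.
Height of the DWL triangle at Q_m is SMC(Q_m) − demand(Q_m) = MEC(Q_m) = 51.2317.
DWL = ½ × 12.8497 × 51.2317 = 329.1560.

DWL = $329.156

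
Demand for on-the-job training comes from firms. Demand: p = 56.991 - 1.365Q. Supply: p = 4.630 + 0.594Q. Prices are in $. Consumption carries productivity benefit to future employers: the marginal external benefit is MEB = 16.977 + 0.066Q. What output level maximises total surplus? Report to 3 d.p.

Q* = 36.629

Social marginal benefit = demand + MEB = 73.968 - 1.299Q.
Set SMB = MC: 73.968 - 1.299Q = 4.630 + 0.594Q → Q* = 36.6286.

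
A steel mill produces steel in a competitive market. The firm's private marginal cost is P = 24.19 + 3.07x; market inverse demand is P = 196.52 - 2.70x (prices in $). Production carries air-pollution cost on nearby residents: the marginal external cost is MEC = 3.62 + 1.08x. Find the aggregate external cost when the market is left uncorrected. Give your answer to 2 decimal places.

Market equilibrium (private): 24.19 + 3.07x = 196.52 - 2.70x → x_m = 29.8666.
Total external cost = ∫₀^{x_m} (3.62 + 1.08x) dx = 3.62×29.8666 + ½×1.08×29.8666² = 589.8045.

$589.80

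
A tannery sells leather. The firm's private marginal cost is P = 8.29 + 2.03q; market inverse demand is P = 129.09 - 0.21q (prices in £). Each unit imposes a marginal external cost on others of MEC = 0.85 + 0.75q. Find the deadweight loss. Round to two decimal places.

Market equilibrium (private): 8.29 + 2.03q = 129.09 - 0.21q → q_m = 53.9286.
Social marginal cost = private MC + MEC = 9.14 + 2.78q.
Set SMC = demand: 9.14 + 2.78q = 129.09 - 0.21q → q* = 40.1171.
Between q* and q_m the wedge SMC − demand runs linearly from 0 to MEC(q_m), so the loss is a triangle.
DWL = ½ × 13.8115 × 41.2964 = 285.1826.

DWL = £285.18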